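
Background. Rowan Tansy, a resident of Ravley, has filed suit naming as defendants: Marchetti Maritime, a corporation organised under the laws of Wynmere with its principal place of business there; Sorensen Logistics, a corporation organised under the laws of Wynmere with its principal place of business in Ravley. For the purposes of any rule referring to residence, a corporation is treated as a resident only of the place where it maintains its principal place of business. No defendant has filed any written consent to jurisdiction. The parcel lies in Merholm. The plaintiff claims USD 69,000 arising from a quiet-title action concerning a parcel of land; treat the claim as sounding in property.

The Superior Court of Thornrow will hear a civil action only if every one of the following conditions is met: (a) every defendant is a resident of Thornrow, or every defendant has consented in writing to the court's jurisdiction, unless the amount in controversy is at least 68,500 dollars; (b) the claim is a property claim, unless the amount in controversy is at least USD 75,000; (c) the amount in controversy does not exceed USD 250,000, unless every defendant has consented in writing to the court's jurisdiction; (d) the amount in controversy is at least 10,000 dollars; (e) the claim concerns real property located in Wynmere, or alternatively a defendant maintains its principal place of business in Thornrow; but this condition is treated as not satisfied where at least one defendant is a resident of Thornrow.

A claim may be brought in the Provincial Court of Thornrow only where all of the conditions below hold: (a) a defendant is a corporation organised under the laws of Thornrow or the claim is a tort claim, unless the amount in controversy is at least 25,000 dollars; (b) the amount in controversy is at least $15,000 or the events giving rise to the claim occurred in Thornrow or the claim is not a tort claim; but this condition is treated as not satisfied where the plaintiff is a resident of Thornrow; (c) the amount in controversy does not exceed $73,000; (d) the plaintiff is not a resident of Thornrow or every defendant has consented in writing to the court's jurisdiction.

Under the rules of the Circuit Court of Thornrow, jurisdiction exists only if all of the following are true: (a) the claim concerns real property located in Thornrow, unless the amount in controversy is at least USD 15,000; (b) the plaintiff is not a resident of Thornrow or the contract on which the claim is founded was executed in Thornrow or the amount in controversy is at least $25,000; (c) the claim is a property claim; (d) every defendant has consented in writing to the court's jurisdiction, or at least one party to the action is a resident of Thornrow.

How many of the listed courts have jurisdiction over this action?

The Superior Court of Thornrow:
  (a) The defendants reside as follows — Marchetti Maritime in Wynmere, Sorensen Logistics in Ravley — not all in Thornrow; no such written consent has been filed — every alternative fails. But the amount in controversy is 69,000 dollars, which meets the $68,500 floor, and the 'unless' clause therefore excuses the requirement. Met.
  (b) The claim is a property claim. Satisfied.
  (c) The amount in controversy is USD 69,000, within the USD 250,000 ceiling. Condition met.
  (d) The amount in controversy is 69,000 dollars, which meets the 10,000 dollars floor. Condition met.
  (e) The property lies in Merholm, not Wynmere; the corporate defendant(s) have their principal place of business in Ravley, Wynmere, not Thornrow — none of the alternatives is met. Condition not met.
  → The court lacks jurisdiction.
The Provincial Court of Thornrow:
  (a) The corporate defendant(s) are organised in Wynmere, not Thornrow; the claim is a property claim, not a tort claim — every alternative fails. The proviso rescues it, though: the amount in controversy is $69,000, which meets the 25,000 dollars floor. Met.
  (b) The amount in controversy is 69,000 dollars, which meets the USD 15,000 floor, which satisfies one of the alternatives. And the carve-out is inapplicable — the plaintiff resides in Ravley, not Thornrow. Condition met.
  (c) The amount in controversy is 69,000 dollars, within the $73,000 ceiling. Satisfied.
  (d) The plaintiff resides in Ravley, which is not Thornrow, so this disjunct is met. Satisfied.
  → All conditions met; jurisdiction exists.
The Circuit Court of Thornrow:
  (a) The property lies in Merholm, not Thornrow. The proviso rescues it, though: the amount in controversy is USD 69,000, which meets the USD 15,000 floor. Condition met.
  (b) The plaintiff resides in Ravley, which is not Thornrow — that alternative is enough. Satisfied.
  (c) The claim is a property claim. Condition met.
  (d) No such written consent has been filed; no party resides in Thornrow — none of the alternatives is met. Not met.
  → At least one condition fails; no jurisdiction.
Courts with jurisdiction: the Provincial Court of Thornrow — 1 in total.

1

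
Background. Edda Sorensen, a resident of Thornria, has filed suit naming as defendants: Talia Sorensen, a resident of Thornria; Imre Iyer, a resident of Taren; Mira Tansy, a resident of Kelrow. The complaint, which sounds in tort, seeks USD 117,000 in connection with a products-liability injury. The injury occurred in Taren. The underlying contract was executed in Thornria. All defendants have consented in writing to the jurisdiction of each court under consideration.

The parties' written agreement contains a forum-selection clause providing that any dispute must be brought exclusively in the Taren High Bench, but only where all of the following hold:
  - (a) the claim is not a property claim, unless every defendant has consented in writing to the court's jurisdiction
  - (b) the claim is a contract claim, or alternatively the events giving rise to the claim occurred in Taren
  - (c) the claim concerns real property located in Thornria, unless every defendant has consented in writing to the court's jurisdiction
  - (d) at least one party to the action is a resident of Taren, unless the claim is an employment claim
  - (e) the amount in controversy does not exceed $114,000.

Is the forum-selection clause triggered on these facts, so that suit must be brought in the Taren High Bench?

No

The Taren High Bench:
  (a) The claim is a tort claim, not a property claim. Satisfied.
  (b) The operative events occurred in Taren — that alternative is enough. Condition met.
  (c) The claim does not concern real property. However, every defendant has filed written consent, so the 'unless' proviso supplies this condition. Condition met.
  (d) Imre Iyer resides in Taren. Condition met.
  (e) The amount in controversy is $117,000, above the 114,000 dollars ceiling. Not satisfied.
  → The clause does not apply.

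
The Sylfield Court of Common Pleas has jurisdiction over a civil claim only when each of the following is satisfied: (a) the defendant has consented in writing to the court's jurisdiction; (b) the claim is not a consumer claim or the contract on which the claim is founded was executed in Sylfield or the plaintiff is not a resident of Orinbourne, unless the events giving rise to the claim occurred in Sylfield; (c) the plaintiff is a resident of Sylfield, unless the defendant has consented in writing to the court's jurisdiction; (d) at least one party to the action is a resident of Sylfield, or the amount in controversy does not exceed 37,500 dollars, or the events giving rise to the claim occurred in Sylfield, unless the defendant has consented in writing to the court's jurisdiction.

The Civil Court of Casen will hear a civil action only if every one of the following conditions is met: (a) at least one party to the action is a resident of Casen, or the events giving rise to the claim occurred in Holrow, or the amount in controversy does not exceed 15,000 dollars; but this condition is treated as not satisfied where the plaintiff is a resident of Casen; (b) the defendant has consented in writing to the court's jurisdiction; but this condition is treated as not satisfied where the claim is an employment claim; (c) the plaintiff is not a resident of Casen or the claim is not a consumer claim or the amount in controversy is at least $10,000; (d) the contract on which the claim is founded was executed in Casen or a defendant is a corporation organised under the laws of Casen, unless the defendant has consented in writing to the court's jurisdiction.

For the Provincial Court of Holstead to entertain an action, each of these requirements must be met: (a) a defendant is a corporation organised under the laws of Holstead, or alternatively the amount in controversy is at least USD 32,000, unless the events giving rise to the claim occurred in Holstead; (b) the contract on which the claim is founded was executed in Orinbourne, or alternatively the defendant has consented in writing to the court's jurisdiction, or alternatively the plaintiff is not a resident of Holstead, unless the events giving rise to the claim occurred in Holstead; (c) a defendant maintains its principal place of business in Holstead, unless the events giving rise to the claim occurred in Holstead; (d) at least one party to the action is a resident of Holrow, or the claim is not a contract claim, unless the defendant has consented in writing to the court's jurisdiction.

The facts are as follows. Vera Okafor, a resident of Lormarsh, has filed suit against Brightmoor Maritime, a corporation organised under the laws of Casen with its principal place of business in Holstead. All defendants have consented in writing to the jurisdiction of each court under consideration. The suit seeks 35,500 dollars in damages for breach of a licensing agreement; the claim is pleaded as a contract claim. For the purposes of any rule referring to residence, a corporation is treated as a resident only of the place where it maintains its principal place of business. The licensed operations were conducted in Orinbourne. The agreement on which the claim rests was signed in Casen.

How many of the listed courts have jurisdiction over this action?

The Sylfield Court of Common Pleas:
  (a) Every defendant has filed written consent. Satisfied.
  (b) The claim is a contract claim, not a consumer claim, which satisfies one of the alternatives. Satisfied.
  (c) The plaintiff resides in Lormarsh, not Sylfield. But every defendant has filed written consent, and the 'unless' clause therefore excuses the requirement. Met.
  (d) The amount in controversy is $35,500, within the $37,500 ceiling — that alternative is enough. Condition met.
  → All conditions met; jurisdiction exists.
The Civil Court of Casen:
  (a) No party resides in Casen; the operative events occurred in Orinbourne, not Holrow; the amount in controversy is USD 35,500, above the USD 15,000 ceiling — none of the alternatives is met. Not satisfied.
  (b) Every defendant has filed written consent. The carve-out does not apply: the claim is a contract claim, not an employment claim. Condition met.
  (c) The plaintiff resides in Lormarsh, which is not Casen, so this disjunct is met. Condition met.
  (d) The contract was executed in Casen, so one alternative holds. Met.
  → Not every requirement is met — no jurisdiction.
The Provincial Court of Holstead:
  (a) The amount in controversy is $35,500, which meets the USD 32,000 floor — that alternative is enough. Met.
  (b) Every defendant has filed written consent, so one alternative holds. Satisfied.
  (c) Brightmoor Maritime has its principal place of business in Holstead. Condition met.
  (d) No party resides in Holrow; the claim is a contract claim — none of the alternatives is met. But every defendant has filed written consent, and the 'unless' clause therefore excuses the requirement. Satisfied.
  → All conditions met; jurisdiction exists.
Courts with jurisdiction: the Sylfield Court of Common Pleas, the Provincial Court of Holstead — 2 in total.

2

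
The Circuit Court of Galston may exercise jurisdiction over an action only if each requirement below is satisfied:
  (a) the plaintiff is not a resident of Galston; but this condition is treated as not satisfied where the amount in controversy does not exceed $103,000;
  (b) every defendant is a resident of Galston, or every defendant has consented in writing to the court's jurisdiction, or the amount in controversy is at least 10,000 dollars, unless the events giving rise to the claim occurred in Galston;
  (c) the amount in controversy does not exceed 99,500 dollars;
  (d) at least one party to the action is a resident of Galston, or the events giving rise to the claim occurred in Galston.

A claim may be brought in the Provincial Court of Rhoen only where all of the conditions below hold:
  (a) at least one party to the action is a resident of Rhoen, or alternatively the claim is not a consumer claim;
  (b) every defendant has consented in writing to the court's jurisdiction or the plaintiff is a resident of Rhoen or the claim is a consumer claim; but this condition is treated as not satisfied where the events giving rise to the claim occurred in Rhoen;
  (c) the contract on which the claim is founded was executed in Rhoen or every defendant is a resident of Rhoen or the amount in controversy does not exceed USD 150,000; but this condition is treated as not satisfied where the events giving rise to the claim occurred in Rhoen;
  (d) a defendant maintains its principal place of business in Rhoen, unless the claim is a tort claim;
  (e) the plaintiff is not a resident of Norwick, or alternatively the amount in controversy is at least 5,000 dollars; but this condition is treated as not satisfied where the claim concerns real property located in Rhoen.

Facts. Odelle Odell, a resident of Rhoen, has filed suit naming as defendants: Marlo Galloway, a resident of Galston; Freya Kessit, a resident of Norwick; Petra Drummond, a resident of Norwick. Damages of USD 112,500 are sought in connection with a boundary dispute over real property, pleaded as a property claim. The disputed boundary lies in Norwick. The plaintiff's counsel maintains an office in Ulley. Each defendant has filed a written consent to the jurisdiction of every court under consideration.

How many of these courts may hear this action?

The Circuit Court of Galston:
  (a) The plaintiff resides in Rhoen, which is not Galston. The carve-out does not apply: the amount in controversy is $112,500, above the USD 103,000 ceiling. Met.
  (b) Every defendant has filed written consent, so this disjunct is met. Condition met.
  (c) The amount in controversy is 112,500 dollars, above the $99,500 ceiling. Not satisfied.
  (d) Marlo Galloway resides in Galston — that alternative is enough. Condition met.
  → At least one condition fails; no jurisdiction.
The Provincial Court of Rhoen:
  (a) Odelle Odell resides in Rhoen, which satisfies one of the alternatives. Condition met.
  (b) Every defendant has filed written consent, so this disjunct is met. The carve-out does not apply: the operative events occurred in Norwick, not Rhoen. Met.
  (c) The amount in controversy is USD 112,500, within the $150,000 ceiling, so this disjunct is met. The carve-out does not apply: the operative events occurred in Norwick, not Rhoen. Satisfied.
  (d) No defendant is a corporation. Nor does the 'unless' clause help: the claim is a property claim, not a tort claim. Condition not met.
  (e) The plaintiff resides in Rhoen, which is not Norwick, so one alternative holds. And the carve-out is inapplicable — the property lies in Norwick, not Rhoen. Met.
  → No jurisdiction.
No court satisfies all of its conditions.

0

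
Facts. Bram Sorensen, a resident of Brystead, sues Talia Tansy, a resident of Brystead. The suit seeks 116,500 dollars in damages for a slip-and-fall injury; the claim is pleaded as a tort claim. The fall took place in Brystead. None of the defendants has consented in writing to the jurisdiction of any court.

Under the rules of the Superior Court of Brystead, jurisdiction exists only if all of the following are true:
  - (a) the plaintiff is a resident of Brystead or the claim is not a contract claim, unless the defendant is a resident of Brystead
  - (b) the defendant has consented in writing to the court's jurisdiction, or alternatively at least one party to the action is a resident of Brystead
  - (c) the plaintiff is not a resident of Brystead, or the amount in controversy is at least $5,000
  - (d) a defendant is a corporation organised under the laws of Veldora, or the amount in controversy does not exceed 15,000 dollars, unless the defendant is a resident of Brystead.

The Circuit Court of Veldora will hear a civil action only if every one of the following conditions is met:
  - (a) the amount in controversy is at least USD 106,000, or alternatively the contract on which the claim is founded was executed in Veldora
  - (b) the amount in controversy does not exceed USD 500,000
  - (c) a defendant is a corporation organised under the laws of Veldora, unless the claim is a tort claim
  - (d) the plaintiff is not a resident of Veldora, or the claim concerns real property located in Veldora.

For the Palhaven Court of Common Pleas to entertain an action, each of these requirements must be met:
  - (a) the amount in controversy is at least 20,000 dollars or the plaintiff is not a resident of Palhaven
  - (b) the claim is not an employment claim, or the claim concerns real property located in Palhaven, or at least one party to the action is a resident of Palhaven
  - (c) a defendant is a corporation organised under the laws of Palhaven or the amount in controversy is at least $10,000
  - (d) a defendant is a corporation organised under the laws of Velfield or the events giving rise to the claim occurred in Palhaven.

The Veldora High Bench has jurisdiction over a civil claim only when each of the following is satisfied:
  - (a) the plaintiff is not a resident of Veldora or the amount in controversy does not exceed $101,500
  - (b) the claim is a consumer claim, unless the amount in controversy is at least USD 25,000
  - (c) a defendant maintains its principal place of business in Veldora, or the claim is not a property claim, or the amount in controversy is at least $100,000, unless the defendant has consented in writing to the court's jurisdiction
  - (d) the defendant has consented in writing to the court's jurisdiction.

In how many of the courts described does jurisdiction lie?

The Superior Court of Brystead:
  (a) The plaintiff resides in Brystead, so this disjunct is met. Condition met.
  (b) Bram Sorensen resides in Brystead, which satisfies one of the alternatives. Satisfied.
  (c) The amount in controversy is 116,500 dollars, which meets the 5,000 dollars floor, so this disjunct is met. Satisfied.
  (d) No defendant is a corporation; the amount in controversy is $116,500, above the $15,000 ceiling — no alternative holds. However, the defendant resides in Brystead, so the 'unless' proviso supplies this condition. Met.
  → Every requirement is satisfied — jurisdiction.
The Circuit Court of Veldora:
  (a) The amount in controversy is USD 116,500, which meets the USD 106,000 floor — that alternative is enough. Satisfied.
  (b) The amount in controversy is USD 116,500, within the $500,000 ceiling. Satisfied.
  (c) No defendant is a corporation. However, the claim is a tort claim, so the 'unless' proviso supplies this condition. Met.
  (d) The plaintiff resides in Brystead, which is not Veldora — that alternative is enough. Satisfied.
  → All conditions met; jurisdiction exists.
The Palhaven Court of Common Pleas:
  (a) The amount in controversy is 116,500 dollars, which meets the USD 20,000 floor — that alternative is enough. Met.
  (b) The claim is a tort claim, not an employment claim, which satisfies one of the alternatives. Condition met.
  (c) The amount in controversy is 116,500 dollars, which meets the USD 10,000 floor, so one alternative holds. Condition met.
  (d) No defendant is a corporation; the operative events occurred in Brystead, not Palhaven — none of the alternatives is met. Not met.
  → The court lacks jurisdiction.
The Veldora High Bench:
  (a) The plaintiff resides in Brystead, which is not Veldora, so one alternative holds. Satisfied.
  (b) The claim is a tort claim, not a consumer claim. The proviso rescues it, though: the amount in controversy is $116,500, which meets the 25,000 dollars floor. Condition met.
  (c) The claim is a tort claim, not a property claim, so this disjunct is met. Condition met.
  (d) No such written consent has been filed. Not satisfied.
  → Not every requirement is met — no jurisdiction.
Courts with jurisdiction: the Superior Court of Brystead, the Circuit Court of Veldora — 2 in total.

2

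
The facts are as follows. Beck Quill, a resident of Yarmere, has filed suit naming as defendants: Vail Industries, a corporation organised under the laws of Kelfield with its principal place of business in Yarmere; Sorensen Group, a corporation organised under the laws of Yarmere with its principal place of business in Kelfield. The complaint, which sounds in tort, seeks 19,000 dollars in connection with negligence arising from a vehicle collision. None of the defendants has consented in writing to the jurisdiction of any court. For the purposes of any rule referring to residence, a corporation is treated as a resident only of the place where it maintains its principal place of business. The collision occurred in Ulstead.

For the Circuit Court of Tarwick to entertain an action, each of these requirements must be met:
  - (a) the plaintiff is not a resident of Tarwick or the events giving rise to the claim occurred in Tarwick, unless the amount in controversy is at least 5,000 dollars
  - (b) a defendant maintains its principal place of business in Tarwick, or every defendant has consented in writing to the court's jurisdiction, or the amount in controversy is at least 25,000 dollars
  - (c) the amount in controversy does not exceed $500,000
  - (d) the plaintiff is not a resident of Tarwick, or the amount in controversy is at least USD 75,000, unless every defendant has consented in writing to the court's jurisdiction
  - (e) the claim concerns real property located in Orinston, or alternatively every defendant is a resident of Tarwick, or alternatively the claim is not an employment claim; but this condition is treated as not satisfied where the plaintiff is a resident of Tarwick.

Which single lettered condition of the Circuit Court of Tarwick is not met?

The Circuit Court of Tarwick:
  (a) The plaintiff resides in Yarmere, which is not Tarwick — that alternative is enough. Satisfied.
  (b) The corporate defendant(s) have their principal place of business in Kelfield, Yarmere, not Tarwick; no such written consent has been filed; the amount in controversy is 19,000 dollars, below the $25,000 floor — every alternative fails. Condition not met.
  (c) The amount in controversy is $19,000, within the $500,000 ceiling. Met.
  (d) The plaintiff resides in Yarmere, which is not Tarwick, so one alternative holds. Satisfied.
  (e) The claim is a tort claim, not an employment claim — that alternative is enough. The carve-out does not apply: the plaintiff resides in Yarmere, not Tarwick. Satisfied.
Only condition (b) fails.

(b)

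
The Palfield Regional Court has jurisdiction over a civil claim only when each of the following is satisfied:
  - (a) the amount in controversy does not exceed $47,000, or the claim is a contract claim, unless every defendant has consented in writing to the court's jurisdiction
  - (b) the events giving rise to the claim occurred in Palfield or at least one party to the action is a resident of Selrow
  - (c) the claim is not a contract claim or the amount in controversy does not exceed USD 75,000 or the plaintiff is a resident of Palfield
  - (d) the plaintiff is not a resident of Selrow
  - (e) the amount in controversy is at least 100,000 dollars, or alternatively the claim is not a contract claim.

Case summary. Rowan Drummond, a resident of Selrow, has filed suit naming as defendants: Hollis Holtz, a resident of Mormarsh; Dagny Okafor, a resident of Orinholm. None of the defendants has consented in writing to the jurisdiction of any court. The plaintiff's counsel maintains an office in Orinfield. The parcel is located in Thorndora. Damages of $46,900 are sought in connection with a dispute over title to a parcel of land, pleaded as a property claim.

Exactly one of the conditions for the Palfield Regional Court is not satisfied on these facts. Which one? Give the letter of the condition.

The Palfield Regional Court:
  (a) The amount in controversy is 46,900 dollars, within the $47,000 ceiling, so one alternative holds. Satisfied.
  (b) Rowan Drummond resides in Selrow — that alternative is enough. Condition met.
  (c) The claim is a property claim, not a contract claim — that alternative is enough. Satisfied.
  (d) The plaintiff resides in Selrow. Not met.
  (e) The claim is a property claim, not a contract claim, so one alternative holds. Condition met.
Only condition (d) fails.

(d)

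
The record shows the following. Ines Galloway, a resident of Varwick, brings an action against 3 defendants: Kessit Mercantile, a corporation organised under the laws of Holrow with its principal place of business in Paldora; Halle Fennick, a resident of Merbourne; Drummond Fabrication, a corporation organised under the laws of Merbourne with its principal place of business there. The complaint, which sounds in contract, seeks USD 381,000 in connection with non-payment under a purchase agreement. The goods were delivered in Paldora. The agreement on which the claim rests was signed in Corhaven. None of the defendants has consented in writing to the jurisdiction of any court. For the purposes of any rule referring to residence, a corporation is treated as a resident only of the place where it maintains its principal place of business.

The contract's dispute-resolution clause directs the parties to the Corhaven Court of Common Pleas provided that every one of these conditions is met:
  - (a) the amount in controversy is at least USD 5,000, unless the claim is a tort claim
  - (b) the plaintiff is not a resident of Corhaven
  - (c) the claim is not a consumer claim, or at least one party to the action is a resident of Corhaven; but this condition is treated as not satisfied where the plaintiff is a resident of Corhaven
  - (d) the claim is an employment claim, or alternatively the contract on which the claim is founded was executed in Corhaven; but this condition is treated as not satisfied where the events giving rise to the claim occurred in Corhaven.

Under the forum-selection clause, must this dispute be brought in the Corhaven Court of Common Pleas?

The Corhaven Court of Common Pleas:
  (a) The amount in controversy is $381,000, which meets the $5,000 floor. Met.
  (b) The plaintiff resides in Varwick, which is not Corhaven. Satisfied.
  (c) The claim is a contract claim, not a consumer claim — that alternative is enough. The exception is not triggered, since the plaintiff resides in Varwick, not Corhaven. Condition met.
  (d) The contract was executed in Corhaven, which satisfies one of the alternatives. And the carve-out is inapplicable — the operative events occurred in Paldora, not Corhaven. Condition met.
  → The clause applies.

Yes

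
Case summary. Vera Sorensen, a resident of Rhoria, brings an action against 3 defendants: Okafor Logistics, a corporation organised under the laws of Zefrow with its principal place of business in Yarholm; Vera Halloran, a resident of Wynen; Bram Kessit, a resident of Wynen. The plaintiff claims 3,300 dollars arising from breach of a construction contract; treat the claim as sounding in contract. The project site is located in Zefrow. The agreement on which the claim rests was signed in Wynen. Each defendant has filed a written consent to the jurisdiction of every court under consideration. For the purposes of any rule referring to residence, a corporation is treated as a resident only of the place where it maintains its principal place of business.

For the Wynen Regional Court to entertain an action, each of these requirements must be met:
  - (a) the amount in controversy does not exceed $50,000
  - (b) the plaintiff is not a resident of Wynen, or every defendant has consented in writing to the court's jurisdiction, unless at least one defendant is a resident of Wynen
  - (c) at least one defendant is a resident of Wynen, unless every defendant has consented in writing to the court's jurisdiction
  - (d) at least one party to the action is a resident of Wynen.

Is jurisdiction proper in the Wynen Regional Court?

The Wynen Regional Court:
  (a) The amount in controversy is USD 3,300, within the USD 50,000 ceiling. Met.
  (b) The plaintiff resides in Rhoria, which is not Wynen — that alternative is enough. Met.
  (c) Vera Halloran resides in Wynen. Satisfied.
  (d) Vera Halloran resides in Wynen. Met.
  → Every requirement is satisfied — jurisdiction.

Yes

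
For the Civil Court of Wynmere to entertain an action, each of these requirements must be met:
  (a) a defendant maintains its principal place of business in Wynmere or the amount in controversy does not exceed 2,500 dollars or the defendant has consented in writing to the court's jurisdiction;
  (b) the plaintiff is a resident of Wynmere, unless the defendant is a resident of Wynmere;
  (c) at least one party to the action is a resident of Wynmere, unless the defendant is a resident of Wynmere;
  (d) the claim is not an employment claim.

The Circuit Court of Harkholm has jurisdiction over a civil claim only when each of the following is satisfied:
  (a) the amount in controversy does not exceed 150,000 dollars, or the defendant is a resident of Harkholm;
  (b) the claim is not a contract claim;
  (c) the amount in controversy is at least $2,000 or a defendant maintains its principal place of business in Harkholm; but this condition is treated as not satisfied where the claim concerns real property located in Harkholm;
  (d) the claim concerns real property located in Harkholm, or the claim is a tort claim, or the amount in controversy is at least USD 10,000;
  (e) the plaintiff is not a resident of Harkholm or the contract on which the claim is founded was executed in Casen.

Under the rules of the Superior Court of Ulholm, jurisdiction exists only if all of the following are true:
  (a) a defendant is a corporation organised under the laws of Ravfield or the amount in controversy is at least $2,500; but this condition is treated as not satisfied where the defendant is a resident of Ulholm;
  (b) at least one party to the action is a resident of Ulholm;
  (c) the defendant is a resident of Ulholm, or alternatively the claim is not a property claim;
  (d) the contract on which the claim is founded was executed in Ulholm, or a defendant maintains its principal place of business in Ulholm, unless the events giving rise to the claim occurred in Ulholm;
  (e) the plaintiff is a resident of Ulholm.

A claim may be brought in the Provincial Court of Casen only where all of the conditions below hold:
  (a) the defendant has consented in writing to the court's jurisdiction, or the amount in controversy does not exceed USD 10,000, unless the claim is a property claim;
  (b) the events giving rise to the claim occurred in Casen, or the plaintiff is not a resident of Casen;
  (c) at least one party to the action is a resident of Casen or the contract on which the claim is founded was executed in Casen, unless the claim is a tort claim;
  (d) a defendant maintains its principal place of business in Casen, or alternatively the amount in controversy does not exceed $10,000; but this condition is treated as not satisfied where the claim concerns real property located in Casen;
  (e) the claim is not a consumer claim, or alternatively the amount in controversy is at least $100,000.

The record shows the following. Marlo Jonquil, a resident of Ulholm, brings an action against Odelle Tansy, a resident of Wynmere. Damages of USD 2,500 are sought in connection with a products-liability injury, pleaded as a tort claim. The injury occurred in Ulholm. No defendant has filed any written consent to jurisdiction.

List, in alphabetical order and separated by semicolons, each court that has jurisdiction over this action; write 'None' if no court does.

The Civil Court of Wynmere:
  (a) The amount in controversy is 2,500 dollars, within the $2,500 ceiling — that alternative is enough. Met.
  (b) The plaintiff resides in Ulholm, not Wynmere. However, the defendant resides in Wynmere, so the 'unless' proviso supplies this condition. Met.
  (c) Odelle Tansy resides in Wynmere. Met.
  (d) The claim is a tort claim, not an employment claim. Satisfied.
  → Jurisdiction lies.
The Circuit Court of Harkholm:
  (a) The amount in controversy is USD 2,500, within the $150,000 ceiling, which satisfies one of the alternatives. Met.
  (b) The claim is a tort claim, not a contract claim. Satisfied.
  (c) The amount in controversy is 2,500 dollars, which meets the 2,000 dollars floor — that alternative is enough. The exception is not triggered, since the claim does not concern real property. Satisfied.
  (d) The claim is a tort claim, so one alternative holds. Met.
  (e) The plaintiff resides in Ulholm, which is not Harkholm — that alternative is enough. Condition met.
  → Every requirement is satisfied — jurisdiction.
The Superior Court of Ulholm:
  (a) The amount in controversy is 2,500 dollars, which meets the 2,500 dollars floor, so one alternative holds. The exception is not triggered, since the defendant resides in Wynmere, not Ulholm. Condition met.
  (b) Marlo Jonquil resides in Ulholm. Condition met.
  (c) The claim is a tort claim, not a property claim, which satisfies one of the alternatives. Condition met.
  (d) No contract (and hence no place of execution) is alleged; no defendant is a corporation — none of the alternatives is met. The proviso rescues it, though: the operative events occurred in Ulholm. Satisfied.
  (e) The plaintiff resides in Ulholm. Met.
  → The court has jurisdiction.
The Provincial Court of Casen:
  (a) The amount in controversy is $2,500, within the USD 10,000 ceiling, so one alternative holds. Condition met.
  (b) The plaintiff resides in Ulholm, which is not Casen, so one alternative holds. Met.
  (c) No party resides in Casen; no contract (and hence no place of execution) is alleged — none of the alternatives is met. The proviso rescues it, though: the claim is a tort claim. Satisfied.
  (d) The amount in controversy is 2,500 dollars, within the $10,000 ceiling, so this disjunct is met. And the carve-out is inapplicable — the claim does not concern real property. Satisfied.
  (e) The claim is a tort claim, not a consumer claim — that alternative is enough. Met.
  → All conditions met; jurisdiction exists.

the Circuit Court of Harkholm; the Civil Court of Wynmere; the Provincial Court of Casen; the Superior Court of Ulholm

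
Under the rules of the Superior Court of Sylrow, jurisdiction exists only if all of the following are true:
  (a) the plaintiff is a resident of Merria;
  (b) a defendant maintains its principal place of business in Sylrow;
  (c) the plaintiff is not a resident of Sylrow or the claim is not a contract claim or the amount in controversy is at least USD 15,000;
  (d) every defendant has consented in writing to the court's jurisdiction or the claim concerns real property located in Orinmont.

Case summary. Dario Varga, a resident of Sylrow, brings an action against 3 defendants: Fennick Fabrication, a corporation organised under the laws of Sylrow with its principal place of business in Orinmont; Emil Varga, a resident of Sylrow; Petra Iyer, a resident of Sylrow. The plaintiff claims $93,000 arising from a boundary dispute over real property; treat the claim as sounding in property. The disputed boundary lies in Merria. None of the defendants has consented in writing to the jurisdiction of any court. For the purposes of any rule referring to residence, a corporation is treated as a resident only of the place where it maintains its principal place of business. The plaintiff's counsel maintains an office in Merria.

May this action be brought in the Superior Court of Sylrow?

The Superior Court of Sylrow:
  (a) The plaintiff resides in Sylrow, not Merria. Fails.
  (b) The corporate defendant(s) have their principal place of business in Orinmont, not Sylrow. Not satisfied.
  (c) The claim is a property claim, not a contract claim — that alternative is enough. Satisfied.
  (d) No such written consent has been filed; the property lies in Merria, not Orinmont — no alternative holds. Condition not met.
  → At least one condition fails; no jurisdiction.

No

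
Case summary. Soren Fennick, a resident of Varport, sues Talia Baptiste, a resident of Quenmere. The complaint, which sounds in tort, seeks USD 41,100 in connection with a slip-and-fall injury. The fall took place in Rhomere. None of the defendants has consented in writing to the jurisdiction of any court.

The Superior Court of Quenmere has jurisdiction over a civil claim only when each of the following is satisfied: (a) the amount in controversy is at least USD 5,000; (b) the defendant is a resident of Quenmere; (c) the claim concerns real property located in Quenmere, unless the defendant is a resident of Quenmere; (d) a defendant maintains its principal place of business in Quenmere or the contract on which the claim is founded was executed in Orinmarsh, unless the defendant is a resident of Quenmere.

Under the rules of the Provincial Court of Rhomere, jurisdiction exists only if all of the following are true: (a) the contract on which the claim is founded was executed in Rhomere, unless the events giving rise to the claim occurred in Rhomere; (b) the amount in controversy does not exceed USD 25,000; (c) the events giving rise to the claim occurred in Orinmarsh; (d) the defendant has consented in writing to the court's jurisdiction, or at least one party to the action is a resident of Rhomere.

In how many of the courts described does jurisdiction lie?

The Superior Court of Quenmere:
  (a) The amount in controversy is USD 41,100, which meets the $5,000 floor. Satisfied.
  (b) The defendant resides in Quenmere. Condition met.
  (c) The claim does not concern real property. But the defendant resides in Quenmere, and the 'unless' clause therefore excuses the requirement. Condition met.
  (d) No defendant is a corporation; no contract (and hence no place of execution) is alleged — none of the alternatives is met. However, the defendant resides in Quenmere, so the 'unless' proviso supplies this condition. Met.
  → The court has jurisdiction.
The Provincial Court of Rhomere:
  (a) No contract (and hence no place of execution) is alleged. The proviso rescues it, though: the operative events occurred in Rhomere. Satisfied.
  (b) The amount in controversy is 41,100 dollars, above the 25,000 dollars ceiling. Not met.
  (c) The operative events occurred in Rhomere, not Orinmarsh. Not met.
  (d) No such written consent has been filed; no party resides in Rhomere — every alternative fails. Not satisfied.
  → At least one condition fails; no jurisdiction.
Courts with jurisdiction: the Superior Court of Quenmere — 1 in total.

1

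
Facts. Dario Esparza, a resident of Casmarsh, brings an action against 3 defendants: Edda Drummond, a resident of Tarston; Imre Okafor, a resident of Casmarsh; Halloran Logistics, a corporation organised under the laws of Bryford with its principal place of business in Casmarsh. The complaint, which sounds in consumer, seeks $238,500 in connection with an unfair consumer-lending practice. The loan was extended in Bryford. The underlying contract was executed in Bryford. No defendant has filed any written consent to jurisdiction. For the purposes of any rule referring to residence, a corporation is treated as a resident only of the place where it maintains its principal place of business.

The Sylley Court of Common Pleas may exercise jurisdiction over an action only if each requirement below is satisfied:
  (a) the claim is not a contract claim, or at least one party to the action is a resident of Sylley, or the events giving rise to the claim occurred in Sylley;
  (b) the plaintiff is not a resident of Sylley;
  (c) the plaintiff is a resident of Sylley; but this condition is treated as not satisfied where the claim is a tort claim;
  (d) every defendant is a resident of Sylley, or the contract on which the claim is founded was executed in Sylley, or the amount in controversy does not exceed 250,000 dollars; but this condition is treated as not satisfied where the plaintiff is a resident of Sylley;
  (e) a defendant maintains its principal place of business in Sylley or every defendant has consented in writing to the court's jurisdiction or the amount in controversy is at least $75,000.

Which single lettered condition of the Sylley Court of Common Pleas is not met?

(c)

The Sylley Court of Common Pleas:
  (a) The claim is a consumer claim, not a contract claim, which satisfies one of the alternatives. Met.
  (b) The plaintiff resides in Casmarsh, which is not Sylley. Met.
  (c) The plaintiff resides in Casmarsh, not Sylley. Not satisfied.
  (d) The amount in controversy is 238,500 dollars, within the 250,000 dollars ceiling, so one alternative holds. And the carve-out is inapplicable — the plaintiff resides in Casmarsh, not Sylley. Condition met.
  (e) The amount in controversy is USD 238,500, which meets the $75,000 floor, so this disjunct is met. Condition met.
Only condition (c) fails.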